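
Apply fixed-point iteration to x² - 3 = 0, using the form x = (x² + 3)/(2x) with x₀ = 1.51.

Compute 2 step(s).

Equation: x² - 3 = 0
Fixed-point form: x = (x² + 3)/(2x)
x₀ = 1.51

x_1 = g(1.510000) = 1.748377
x_2 = g(1.748377) = 1.732127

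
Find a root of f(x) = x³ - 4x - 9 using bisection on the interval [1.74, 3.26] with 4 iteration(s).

f(x) = x³ - 4x - 9
Initial interval: [1.74, 3.26]

Iteration 1:
  c_1 = (1.740000 + 3.260000)/2 = 2.500000
  f(c_1) = f(2.500000) = -3.375000
  f(a) × f(c) ≥ 0, new interval: [2.500000, 3.260000]
Iteration 2:
  c_2 = (2.500000 + 3.260000)/2 = 2.880000
  f(c_2) = f(2.880000) = 3.367872
  f(a) × f(c) < 0, new interval: [2.500000, 2.880000]
Iteration 3:
  c_3 = (2.500000 + 2.880000)/2 = 2.690000
  f(c_3) = f(2.690000) = -0.294891
  f(a) × f(c) ≥ 0, new interval: [2.690000, 2.880000]
Iteration 4:
  c_4 = (2.690000 + 2.880000)/2 = 2.785000
  f(c_4) = f(2.785000) = 1.461087
  f(a) × f(c) < 0, new interval: [2.690000, 2.785000]

After 4 iteration(s), the approximation is c_4 = 2.785000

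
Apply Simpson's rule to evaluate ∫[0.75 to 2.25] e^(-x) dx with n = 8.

f(x) = e^(-x)
a = 0.75, b = 2.25, n = 8
h = (b - a)/n = 0.187500

Simpson's rule: (h/3)[f(x₀) + 4f(x₁) + 2f(x₂) + ... + f(xₙ)]

x_0 = 0.7500, f(x_0) = 0.472367, coefficient = 1
x_1 = 0.9375, f(x_1) = 0.391606, coefficient = 4
x_2 = 1.1250, f(x_2) = 0.324652, coefficient = 2
x_3 = 1.3125, f(x_3) = 0.269146, coefficient = 4
x_4 = 1.5000, f(x_4) = 0.223130, coefficient = 2
x_5 = 1.6875, f(x_5) = 0.184981, coefficient = 4
x_6 = 1.8750, f(x_6) = 0.153355, coefficient = 2
x_7 = 2.0625, f(x_7) = 0.127136, coefficient = 4
x_8 = 2.2500, f(x_8) = 0.105399, coefficient = 1

I ≈ (0.187500/3) × 5.871517 = 0.366970
Exact value: 0.366967
Error: 0.000003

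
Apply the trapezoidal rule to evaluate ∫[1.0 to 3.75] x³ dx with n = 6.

f(x) = x³
a = 1.0, b = 3.75, n = 6
h = (b - a)/n = 0.458333

Trapezoidal rule: (h/2)[f(x₀) + 2f(x₁) + 2f(x₂) + ... + f(xₙ)]

x_0 = 1.0000, f(x_0) = 1.000000, coefficient = 1
x_1 = 1.4583, f(x_1) = 3.101490, coefficient = 2
x_2 = 1.9167, f(x_2) = 7.041088, coefficient = 2
x_3 = 2.3750, f(x_3) = 13.396484, coefficient = 2
x_4 = 2.8333, f(x_4) = 22.745370, coefficient = 2
x_5 = 3.2917, f(x_5) = 35.665437, coefficient = 2
x_6 = 3.7500, f(x_6) = 52.734375, coefficient = 1

I ≈ (0.458333/2) × 217.634115 = 49.874485
Exact value: 49.188477
Error: 0.686008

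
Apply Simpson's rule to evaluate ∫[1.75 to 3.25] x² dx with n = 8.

f(x) = x²
a = 1.75, b = 3.25, n = 8
h = (b - a)/n = 0.187500

Simpson's rule: (h/3)[f(x₀) + 4f(x₁) + 2f(x₂) + ... + f(xₙ)]

x_0 = 1.7500, f(x_0) = 3.062500, coefficient = 1
x_1 = 1.9375, f(x_1) = 3.753906, coefficient = 4
x_2 = 2.1250, f(x_2) = 4.515625, coefficient = 2
x_3 = 2.3125, f(x_3) = 5.347656, coefficient = 4
x_4 = 2.5000, f(x_4) = 6.250000, coefficient = 2
x_5 = 2.6875, f(x_5) = 7.222656, coefficient = 4
x_6 = 2.8750, f(x_6) = 8.265625, coefficient = 2
x_7 = 3.0625, f(x_7) = 9.378906, coefficient = 4
x_8 = 3.2500, f(x_8) = 10.562500, coefficient = 1

I ≈ (0.187500/3) × 154.500000 = 9.656250
Exact value: 9.656250
Error: 0.000000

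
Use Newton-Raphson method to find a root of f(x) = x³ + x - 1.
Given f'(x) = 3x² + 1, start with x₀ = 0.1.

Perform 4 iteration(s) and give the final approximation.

f(x) = x³ + x - 1
f'(x) = 3x² + 1
x₀ = 0.1

Newton-Raphson formula: x_{n+1} = x_n - f(x_n)/f'(x_n)

Iteration 1:
  f(0.100000) = -0.899000
  f'(0.100000) = 1.030000
  x_1 = 0.100000 - (-0.899000)/1.030000 = 0.972816
Iteration 2:
  f(0.972816) = 0.893459
  f'(0.972816) = 3.839110
  x_2 = 0.972816 - 0.893459/3.839110 = 0.740090
Iteration 3:
  f(0.740090) = 0.145462
  f'(0.740090) = 2.643200
  x_3 = 0.740090 - 0.145462/2.643200 = 0.685058
Iteration 4:
  f(0.685058) = 0.006558
  f'(0.685058) = 2.407911
  x_4 = 0.685058 - 0.006558/2.407911 = 0.682334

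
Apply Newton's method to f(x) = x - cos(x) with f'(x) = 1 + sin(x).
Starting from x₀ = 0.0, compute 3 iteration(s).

f(x) = x - cos(x)
f'(x) = 1 + sin(x)
x₀ = 0.0

Newton-Raphson formula: x_{n+1} = x_n - f(x_n)/f'(x_n)

Iteration 1:
  f(0.000000) = -1.000000
  f'(0.000000) = 1.000000
  x_1 = 0.000000 - (-1.000000)/1.000000 = 1.000000
Iteration 2:
  f(1.000000) = 0.459698
  f'(1.000000) = 1.841471
  x_2 = 1.000000 - 0.459698/1.841471 = 0.750364
Iteration 3:
  f(0.750364) = 0.018923
  f'(0.750364) = 1.681905
  x_3 = 0.750364 - 0.018923/1.681905 = 0.739113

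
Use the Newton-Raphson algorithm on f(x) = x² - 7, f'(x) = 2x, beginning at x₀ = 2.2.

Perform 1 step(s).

f(x) = x² - 7
f'(x) = 2x
x₀ = 2.2

Newton-Raphson formula: x_{n+1} = x_n - f(x_n)/f'(x_n)

Iteration 1:
  f(2.200000) = -2.160000
  f'(2.200000) = 4.400000
  x_1 = 2.200000 - (-2.160000)/4.400000 = 2.690909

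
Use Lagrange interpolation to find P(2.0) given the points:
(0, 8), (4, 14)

Lagrange interpolation formula:
P(x) = Σ yᵢ × Lᵢ(x)
where Lᵢ(x) = Π_{j≠i} (x - xⱼ)/(xᵢ - xⱼ)

L_0(2.0) = (2.0 - 4)/(0 - 4) = 0.500000
L_1(2.0) = (2.0 - 0)/(4 - 0) = 0.500000

P(2.0) = 8×L_0(2.0) + 14×L_1(2.0)
P(2.0) = 11.000000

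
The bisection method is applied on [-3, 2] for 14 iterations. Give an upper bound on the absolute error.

Bisection error bound: |error| ≤ (b-a)/2^n
|error| ≤ (2 - (-3))/2^14 = 5/2^14
|error| ≤ 0.0003051758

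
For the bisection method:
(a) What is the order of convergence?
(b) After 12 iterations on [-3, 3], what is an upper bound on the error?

(a) Bisection has linear (order 1) convergence; the error is halved each step.

(b) Error bound = (b-a)/2^n = (3 - (-3))/2^{12}
    = 6/2^{12}

(a) 1 (linear); (b) error ≤ 1.46e-03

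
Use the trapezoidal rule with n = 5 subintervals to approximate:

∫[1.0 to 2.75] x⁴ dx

f(x) = x⁴
a = 1.0, b = 2.75, n = 5
h = (b - a)/n = 0.350000

Trapezoidal rule: (h/2)[f(x₀) + 2f(x₁) + 2f(x₂) + ... + f(xₙ)]

x_0 = 1.0000, f(x_0) = 1.000000, coefficient = 1
x_1 = 1.3500, f(x_1) = 3.321506, coefficient = 2
x_2 = 1.7000, f(x_2) = 8.352100, coefficient = 2
x_3 = 2.0500, f(x_3) = 17.661006, coefficient = 2
x_4 = 2.4000, f(x_4) = 33.177600, coefficient = 2
x_5 = 2.7500, f(x_5) = 57.191406, coefficient = 1

I ≈ (0.350000/2) × 183.215831 = 32.062770
Exact value: 31.255273
Error: 0.807497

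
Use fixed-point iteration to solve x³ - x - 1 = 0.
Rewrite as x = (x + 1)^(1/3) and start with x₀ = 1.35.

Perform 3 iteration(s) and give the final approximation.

Equation: x³ - x - 1 = 0
Fixed-point form: x = (x + 1)^(1/3)
x₀ = 1.35

x_1 = g(1.350000) = 1.329503
x_2 = g(1.329503) = 1.325626
x_3 = g(1.325626) = 1.324890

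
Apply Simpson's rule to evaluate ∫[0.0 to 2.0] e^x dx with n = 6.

f(x) = e^x
a = 0.0, b = 2.0, n = 6
h = (b - a)/n = 0.333333

Simpson's rule: (h/3)[f(x₀) + 4f(x₁) + 2f(x₂) + ... + f(xₙ)]

x_0 = 0.0000, f(x_0) = 1.000000, coefficient = 1
x_1 = 0.3333, f(x_1) = 1.395612, coefficient = 4
x_2 = 0.6667, f(x_2) = 1.947734, coefficient = 2
x_3 = 1.0000, f(x_3) = 2.718282, coefficient = 4
x_4 = 1.3333, f(x_4) = 3.793668, coefficient = 2
x_5 = 1.6667, f(x_5) = 5.294490, coefficient = 4
x_6 = 2.0000, f(x_6) = 7.389056, coefficient = 1

I ≈ (0.333333/3) × 57.505397 = 6.389489
Exact value: 6.389056
Error: 0.000432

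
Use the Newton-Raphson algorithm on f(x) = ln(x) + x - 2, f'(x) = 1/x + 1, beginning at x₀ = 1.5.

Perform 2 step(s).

f(x) = ln(x) + x - 2
f'(x) = 1/x + 1
x₀ = 1.5

Newton-Raphson formula: x_{n+1} = x_n - f(x_n)/f'(x_n)

Iteration 1:
  f(1.500000) = -0.094535
  f'(1.500000) = 1.666667
  x_1 = 1.500000 - (-0.094535)/1.666667 = 1.556721
Iteration 2:
  f(1.556721) = -0.000697
  f'(1.556721) = 1.642376
  x_2 = 1.556721 - (-0.000697)/1.642376 = 1.557146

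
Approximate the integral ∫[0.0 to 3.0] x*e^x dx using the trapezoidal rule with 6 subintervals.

f(x) = x*e^x
a = 0.0, b = 3.0, n = 6
h = (b - a)/n = 0.500000

Trapezoidal rule: (h/2)[f(x₀) + 2f(x₁) + 2f(x₂) + ... + f(xₙ)]

x_0 = 0.0000, f(x_0) = 0.000000, coefficient = 1
x_1 = 0.5000, f(x_1) = 0.824361, coefficient = 2
x_2 = 1.0000, f(x_2) = 2.718282, coefficient = 2
x_3 = 1.5000, f(x_3) = 6.722534, coefficient = 2
x_4 = 2.0000, f(x_4) = 14.778112, coefficient = 2
x_5 = 2.5000, f(x_5) = 30.456235, coefficient = 2
x_6 = 3.0000, f(x_6) = 60.256611, coefficient = 1

I ≈ (0.500000/2) × 171.255657 = 42.813914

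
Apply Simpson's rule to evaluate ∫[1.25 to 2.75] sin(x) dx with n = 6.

f(x) = sin(x)
a = 1.25, b = 2.75, n = 6
h = (b - a)/n = 0.250000

Simpson's rule: (h/3)[f(x₀) + 4f(x₁) + 2f(x₂) + ... + f(xₙ)]

x_0 = 1.2500, f(x_0) = 0.948985, coefficient = 1
x_1 = 1.5000, f(x_1) = 0.997495, coefficient = 4
x_2 = 1.7500, f(x_2) = 0.983986, coefficient = 2
x_3 = 2.0000, f(x_3) = 0.909297, coefficient = 4
x_4 = 2.2500, f(x_4) = 0.778073, coefficient = 2
x_5 = 2.5000, f(x_5) = 0.598472, coefficient = 4
x_6 = 2.7500, f(x_6) = 0.381661, coefficient = 1

I ≈ (0.250000/3) × 14.875822 = 1.239652
Exact value: 1.239625
Error: 0.000027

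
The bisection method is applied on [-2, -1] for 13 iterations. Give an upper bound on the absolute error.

Bisection error bound: |error| ≤ (b-a)/2^n
|error| ≤ (-1 - (-2))/2^13 = 1/2^13
|error| ≤ 0.0001220703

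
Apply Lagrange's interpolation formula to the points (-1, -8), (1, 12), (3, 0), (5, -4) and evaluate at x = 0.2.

Lagrange interpolation formula:
P(x) = Σ yᵢ × Lᵢ(x)
where Lᵢ(x) = Π_{j≠i} (x - xⱼ)/(xᵢ - xⱼ)

L_0(0.2) = (0.2 - 1)/(-1 - 1) × (0.2 - 3)/(-1 - 3) × (0.2 - 5)/(-1 - 5) = 0.224000
L_1(0.2) = (0.2 - (-1))/(1 - (-1)) × (0.2 - 3)/(1 - 3) × (0.2 - 5)/(1 - 5) = 1.008000
L_2(0.2) = (0.2 - (-1))/(3 - (-1)) × (0.2 - 1)/(3 - 1) × (0.2 - 5)/(3 - 5) = -0.288000
L_3(0.2) = (0.2 - (-1))/(5 - (-1)) × (0.2 - 1)/(5 - 1) × (0.2 - 3)/(5 - 3) = 0.056000

P(0.2) = (-8)×L_0(0.2) + 12×L_1(0.2) + 0×L_2(0.2) + (-4)×L_3(0.2)
P(0.2) = 10.080000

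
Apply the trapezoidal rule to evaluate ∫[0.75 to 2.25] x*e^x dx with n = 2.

f(x) = x*e^x
a = 0.75, b = 2.25, n = 2
h = (b - a)/n = 0.750000

Trapezoidal rule: (h/2)[f(x₀) + 2f(x₁) + 2f(x₂) + ... + f(xₙ)]

x_0 = 0.7500, f(x_0) = 1.587750, coefficient = 1
x_1 = 1.5000, f(x_1) = 6.722534, coefficient = 2
x_2 = 2.2500, f(x_2) = 21.347406, coefficient = 1

I ≈ (0.750000/2) × 36.380223 = 13.642584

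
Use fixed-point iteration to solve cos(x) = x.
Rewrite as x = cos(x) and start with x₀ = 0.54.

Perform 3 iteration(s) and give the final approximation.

Equation: cos(x) = x
Fixed-point form: x = cos(x)
x₀ = 0.54

x_1 = g(0.540000) = 0.857709
x_2 = g(0.857709) = 0.654172
x_3 = g(0.654172) = 0.793552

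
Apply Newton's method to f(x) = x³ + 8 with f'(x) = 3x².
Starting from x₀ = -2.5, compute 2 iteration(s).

f(x) = x³ + 8
f'(x) = 3x²
x₀ = -2.5

Newton-Raphson formula: x_{n+1} = x_n - f(x_n)/f'(x_n)

Iteration 1:
  f(-2.500000) = -7.625000
  f'(-2.500000) = 18.750000
  x_1 = -2.500000 - (-7.625000)/18.750000 = -2.093333
Iteration 2:
  f(-2.093333) = -1.173080
  f'(-2.093333) = 13.146133
  x_2 = -2.093333 - (-1.173080)/13.146133 = -2.004100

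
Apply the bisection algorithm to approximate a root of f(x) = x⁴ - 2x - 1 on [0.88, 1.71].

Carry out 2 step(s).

f(x) = x⁴ - 2x - 1
Initial interval: [0.88, 1.71]

Iteration 1:
  c_1 = (0.880000 + 1.710000)/2 = 1.295000
  f(c_1) = f(1.295000) = -0.777587
  f(a) × f(c) ≥ 0, new interval: [1.295000, 1.710000]
Iteration 2:
  c_2 = (1.295000 + 1.710000)/2 = 1.502500
  f(c_2) = f(1.502500) = 1.091334
  f(a) × f(c) < 0, new interval: [1.295000, 1.502500]

After 2 iteration(s), the approximation is c_2 = 1.502500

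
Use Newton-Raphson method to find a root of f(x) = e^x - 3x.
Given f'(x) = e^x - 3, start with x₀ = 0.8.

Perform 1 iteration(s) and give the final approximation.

f(x) = e^x - 3x
f'(x) = e^x - 3
x₀ = 0.8

Newton-Raphson formula: x_{n+1} = x_n - f(x_n)/f'(x_n)

Iteration 1:
  f(0.800000) = -0.174459
  f'(0.800000) = -0.774459
  x_1 = 0.800000 - (-0.174459)/(-0.774459) = 0.574734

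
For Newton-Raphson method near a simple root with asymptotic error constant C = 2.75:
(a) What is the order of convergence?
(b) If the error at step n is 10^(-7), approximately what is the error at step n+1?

(a) Newton-Raphson has quadratic (order 2) convergence near simple roots.
    This means |e_{n+1}| ≈ C|e_n|².

(b) With |e_n| = 10^(-7) and C = 2.75:
    |e_{n+1}| ≈ 2.75 × (10^(-7))² = 2.75 × 10^(-14)

(a) 2 (quadratic); (b) |e_{n+1}| ≈ 2.750e-14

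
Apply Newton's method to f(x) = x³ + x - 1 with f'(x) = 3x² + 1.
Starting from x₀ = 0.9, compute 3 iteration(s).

f(x) = x³ + x - 1
f'(x) = 3x² + 1
x₀ = 0.9

Newton-Raphson formula: x_{n+1} = x_n - f(x_n)/f'(x_n)

Iteration 1:
  f(0.900000) = 0.629000
  f'(0.900000) = 3.430000
  x_1 = 0.900000 - 0.629000/3.430000 = 0.716618
Iteration 2:
  f(0.716618) = 0.084631
  f'(0.716618) = 2.540624
  x_2 = 0.716618 - 0.084631/2.540624 = 0.683307
Iteration 3:
  f(0.683307) = 0.002349
  f'(0.683307) = 2.400725
  x_3 = 0.683307 - 0.002349/2.400725 = 0.682329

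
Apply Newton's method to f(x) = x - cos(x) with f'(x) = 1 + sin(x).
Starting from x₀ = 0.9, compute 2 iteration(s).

f(x) = x - cos(x)
f'(x) = 1 + sin(x)
x₀ = 0.9

Newton-Raphson formula: x_{n+1} = x_n - f(x_n)/f'(x_n)

Iteration 1:
  f(0.900000) = 0.278390
  f'(0.900000) = 1.783327
  x_1 = 0.900000 - 0.278390/1.783327 = 0.743893
Iteration 2:
  f(0.743893) = 0.008055
  f'(0.743893) = 1.677158
  x_2 = 0.743893 - 0.008055/1.677158 = 0.739090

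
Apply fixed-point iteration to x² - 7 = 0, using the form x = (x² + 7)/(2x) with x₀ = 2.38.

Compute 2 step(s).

Equation: x² - 7 = 0
Fixed-point form: x = (x² + 7)/(2x)
x₀ = 2.38

x_1 = g(2.380000) = 2.660588
x_2 = g(2.660588) = 2.645793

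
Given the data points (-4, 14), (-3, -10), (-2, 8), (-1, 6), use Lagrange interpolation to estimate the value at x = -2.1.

Lagrange interpolation formula:
P(x) = Σ yᵢ × Lᵢ(x)
where Lᵢ(x) = Π_{j≠i} (x - xⱼ)/(xᵢ - xⱼ)

L_0(-2.1) = (-2.1 - (-3))/(-4 - (-3)) × (-2.1 - (-2))/(-4 - (-2)) × (-2.1 - (-1))/(-4 - (-1)) = -0.016500
L_1(-2.1) = (-2.1 - (-4))/(-3 - (-4)) × (-2.1 - (-2))/(-3 - (-2)) × (-2.1 - (-1))/(-3 - (-1)) = 0.104500
L_2(-2.1) = (-2.1 - (-4))/(-2 - (-4)) × (-2.1 - (-3))/(-2 - (-3)) × (-2.1 - (-1))/(-2 - (-1)) = 0.940500
L_3(-2.1) = (-2.1 - (-4))/(-1 - (-4)) × (-2.1 - (-3))/(-1 - (-3)) × (-2.1 - (-2))/(-1 - (-2)) = -0.028500

P(-2.1) = 14×L_0(-2.1) + (-10)×L_1(-2.1) + 8×L_2(-2.1) + 6×L_3(-2.1)
P(-2.1) = 6.077000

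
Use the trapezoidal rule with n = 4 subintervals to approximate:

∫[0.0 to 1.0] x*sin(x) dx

f(x) = x*sin(x)
a = 0.0, b = 1.0, n = 4
h = (b - a)/n = 0.250000

Trapezoidal rule: (h/2)[f(x₀) + 2f(x₁) + 2f(x₂) + ... + f(xₙ)]

x_0 = 0.0000, f(x_0) = 0.000000, coefficient = 1
x_1 = 0.2500, f(x_1) = 0.061851, coefficient = 2
x_2 = 0.5000, f(x_2) = 0.239713, coefficient = 2
x_3 = 0.7500, f(x_3) = 0.511229, coefficient = 2
x_4 = 1.0000, f(x_4) = 0.841471, coefficient = 1

I ≈ (0.250000/2) × 2.467057 = 0.308382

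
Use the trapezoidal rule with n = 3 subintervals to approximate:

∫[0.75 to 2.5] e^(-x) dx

f(x) = e^(-x)
a = 0.75, b = 2.5, n = 3
h = (b - a)/n = 0.583333

Trapezoidal rule: (h/2)[f(x₀) + 2f(x₁) + 2f(x₂) + ... + f(xₙ)]

x_0 = 0.7500, f(x_0) = 0.472367, coefficient = 1
x_1 = 1.3333, f(x_1) = 0.263597, coefficient = 2
x_2 = 1.9167, f(x_2) = 0.147096, coefficient = 2
x_3 = 2.5000, f(x_3) = 0.082085, coefficient = 1

I ≈ (0.583333/2) × 1.375839 = 0.401286
Exact value: 0.390282
Error: 0.011005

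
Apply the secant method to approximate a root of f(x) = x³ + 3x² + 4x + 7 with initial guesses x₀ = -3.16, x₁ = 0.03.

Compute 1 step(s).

f(x) = x³ + 3x² + 4x + 7
x₀ = -3.16, x₁ = 0.03

Secant formula: x_{n+1} = x_n - f(x_n)(x_n - x_{n-1})/(f(x_n) - f(x_{n-1}))

Iteration 1:
  f(-3.160000) = -7.237696
  f(0.030000) = 7.122727
  x_2 = 0.030000 - 7.122727×(0.030000 - (-3.160000))/(7.122727 - (-7.237696))
       = -1.552230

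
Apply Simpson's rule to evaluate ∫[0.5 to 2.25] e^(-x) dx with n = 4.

f(x) = e^(-x)
a = 0.5, b = 2.25, n = 4
h = (b - a)/n = 0.437500

Simpson's rule: (h/3)[f(x₀) + 4f(x₁) + 2f(x₂) + ... + f(xₙ)]

x_0 = 0.5000, f(x_0) = 0.606531, coefficient = 1
x_1 = 0.9375, f(x_1) = 0.391606, coefficient = 4
x_2 = 1.3750, f(x_2) = 0.252840, coefficient = 2
x_3 = 1.8125, f(x_3) = 0.163246, coefficient = 4
x_4 = 2.2500, f(x_4) = 0.105399, coefficient = 1

I ≈ (0.437500/3) × 3.437014 = 0.501231
Exact value: 0.501131
Error: 0.000100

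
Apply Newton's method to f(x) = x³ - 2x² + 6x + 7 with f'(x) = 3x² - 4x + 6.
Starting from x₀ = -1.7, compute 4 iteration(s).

f(x) = x³ - 2x² + 6x + 7
f'(x) = 3x² - 4x + 6
x₀ = -1.7

Newton-Raphson formula: x_{n+1} = x_n - f(x_n)/f'(x_n)

Iteration 1:
  f(-1.700000) = -13.893000
  f'(-1.700000) = 21.470000
  x_1 = -1.700000 - (-13.893000)/21.470000 = -1.052911
Iteration 2:
  f(-1.052911) = -2.701990
  f'(-1.052911) = 13.537509
  x_2 = -1.052911 - (-2.701990)/13.537509 = -0.853318
Iteration 3:
  f(-0.853318) = -0.197559
  f'(-0.853318) = 11.597729
  x_3 = -0.853318 - (-0.197559)/11.597729 = -0.836284
Iteration 4:
  f(-0.836284) = -0.001318
  f'(-0.836284) = 11.443248
  x_4 = -0.836284 - (-0.001318)/11.443248 = -0.836169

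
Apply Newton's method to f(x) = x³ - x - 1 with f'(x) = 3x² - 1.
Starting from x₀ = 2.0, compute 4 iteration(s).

f(x) = x³ - x - 1
f'(x) = 3x² - 1
x₀ = 2.0

Newton-Raphson formula: x_{n+1} = x_n - f(x_n)/f'(x_n)

Iteration 1:
  f(2.000000) = 5.000000
  f'(2.000000) = 11.000000
  x_1 = 2.000000 - 5.000000/11.000000 = 1.545455
Iteration 2:
  f(1.545455) = 1.145755
  f'(1.545455) = 6.165289
  x_2 = 1.545455 - 1.145755/6.165289 = 1.359615
Iteration 3:
  f(1.359615) = 0.153705
  f'(1.359615) = 4.545658
  x_3 = 1.359615 - 0.153705/4.545658 = 1.325801
Iteration 4:
  f(1.325801) = 0.004625
  f'(1.325801) = 4.273248
  x_4 = 1.325801 - 0.004625/4.273248 = 1.324719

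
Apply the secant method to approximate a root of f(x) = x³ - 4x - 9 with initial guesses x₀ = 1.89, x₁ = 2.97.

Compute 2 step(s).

f(x) = x³ - 4x - 9
x₀ = 1.89, x₁ = 2.97

Secant formula: x_{n+1} = x_n - f(x_n)(x_n - x_{n-1})/(f(x_n) - f(x_{n-1}))

Iteration 1:
  f(1.890000) = -9.808731
  f(2.970000) = 5.318073
  x_2 = 2.970000 - 5.318073×(2.970000 - 1.890000)/(5.318073 - (-9.808731))
       = 2.590309
Iteration 2:
  f(2.970000) = 5.318073
  f(2.590309) = -1.981046
  x_3 = 2.590309 - (-1.981046)×(2.590309 - 2.970000)/(-1.981046 - 5.318073)
       = 2.693360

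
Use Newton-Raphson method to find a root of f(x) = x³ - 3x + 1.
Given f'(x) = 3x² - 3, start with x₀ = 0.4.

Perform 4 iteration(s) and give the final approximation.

f(x) = x³ - 3x + 1
f'(x) = 3x² - 3
x₀ = 0.4

Newton-Raphson formula: x_{n+1} = x_n - f(x_n)/f'(x_n)

Iteration 1:
  f(0.400000) = -0.136000
  f'(0.400000) = -2.520000
  x_1 = 0.400000 - (-0.136000)/(-2.520000) = 0.346032
Iteration 2:
  f(0.346032) = 0.003338
  f'(0.346032) = -2.640786
  x_2 = 0.346032 - 0.003338/(-2.640786) = 0.347296
Iteration 3:
  f(0.347296) = 0.000002
  f'(0.347296) = -2.638157
  x_3 = 0.347296 - 0.000002/(-2.638157) = 0.347296
Iteration 4:
  f(0.347296) = 0.000000
  f'(0.347296) = -2.638156
  x_4 = 0.347296 - 0.000000/(-2.638156) = 0.347296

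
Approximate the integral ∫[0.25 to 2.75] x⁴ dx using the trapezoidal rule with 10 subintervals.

f(x) = x⁴
a = 0.25, b = 2.75, n = 10
h = (b - a)/n = 0.250000

Trapezoidal rule: (h/2)[f(x₀) + 2f(x₁) + 2f(x₂) + ... + f(xₙ)]

x_0 = 0.2500, f(x_0) = 0.003906, coefficient = 1
x_1 = 0.5000, f(x_1) = 0.062500, coefficient = 2
x_2 = 0.7500, f(x_2) = 0.316406, coefficient = 2
x_3 = 1.0000, f(x_3) = 1.000000, coefficient = 2
x_4 = 1.2500, f(x_4) = 2.441406, coefficient = 2
x_5 = 1.5000, f(x_5) = 5.062500, coefficient = 2
x_6 = 1.7500, f(x_6) = 9.378906, coefficient = 2
x_7 = 2.0000, f(x_7) = 16.000000, coefficient = 2
x_8 = 2.2500, f(x_8) = 25.628906, coefficient = 2
x_9 = 2.5000, f(x_9) = 39.062500, coefficient = 2
x_10 = 2.7500, f(x_10) = 57.191406, coefficient = 1

I ≈ (0.250000/2) × 255.101562 = 31.887695
Exact value: 31.455078
Error: 0.432617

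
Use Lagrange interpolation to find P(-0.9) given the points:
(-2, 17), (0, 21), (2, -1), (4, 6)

Lagrange interpolation formula:
P(x) = Σ yᵢ × Lᵢ(x)
where Lᵢ(x) = Π_{j≠i} (x - xⱼ)/(xᵢ - xⱼ)

L_0(-0.9) = (-0.9 - 0)/(-2 - 0) × (-0.9 - 2)/(-2 - 2) × (-0.9 - 4)/(-2 - 4) = 0.266437
L_1(-0.9) = (-0.9 - (-2))/(0 - (-2)) × (-0.9 - 2)/(0 - 2) × (-0.9 - 4)/(0 - 4) = 0.976938
L_2(-0.9) = (-0.9 - (-2))/(2 - (-2)) × (-0.9 - 0)/(2 - 0) × (-0.9 - 4)/(2 - 4) = -0.303188
L_3(-0.9) = (-0.9 - (-2))/(4 - (-2)) × (-0.9 - 0)/(4 - 0) × (-0.9 - 2)/(4 - 2) = 0.059812

P(-0.9) = 17×L_0(-0.9) + 21×L_1(-0.9) + (-1)×L_2(-0.9) + 6×L_3(-0.9)
P(-0.9) = 25.707187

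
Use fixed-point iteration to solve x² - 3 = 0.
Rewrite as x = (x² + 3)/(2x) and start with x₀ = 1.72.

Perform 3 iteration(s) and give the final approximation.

Equation: x² - 3 = 0
Fixed-point form: x = (x² + 3)/(2x)
x₀ = 1.72

x_1 = g(1.720000) = 1.732093
x_2 = g(1.732093) = 1.732051
x_3 = g(1.732051) = 1.732051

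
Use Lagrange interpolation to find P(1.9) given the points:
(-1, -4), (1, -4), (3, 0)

Lagrange interpolation formula:
P(x) = Σ yᵢ × Lᵢ(x)
where Lᵢ(x) = Π_{j≠i} (x - xⱼ)/(xᵢ - xⱼ)

L_0(1.9) = (1.9 - 1)/(-1 - 1) × (1.9 - 3)/(-1 - 3) = -0.123750
L_1(1.9) = (1.9 - (-1))/(1 - (-1)) × (1.9 - 3)/(1 - 3) = 0.797500
L_2(1.9) = (1.9 - (-1))/(3 - (-1)) × (1.9 - 1)/(3 - 1) = 0.326250

P(1.9) = (-4)×L_0(1.9) + (-4)×L_1(1.9) + 0×L_2(1.9)
P(1.9) = -2.695000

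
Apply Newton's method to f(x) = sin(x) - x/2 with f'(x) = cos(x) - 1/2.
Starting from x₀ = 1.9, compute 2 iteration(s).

f(x) = sin(x) - x/2
f'(x) = cos(x) - 1/2
x₀ = 1.9

Newton-Raphson formula: x_{n+1} = x_n - f(x_n)/f'(x_n)

Iteration 1:
  f(1.900000) = -0.003700
  f'(1.900000) = -0.823290
  x_1 = 1.900000 - (-0.003700)/(-0.823290) = 1.895506
Iteration 2:
  f(1.895506) = -0.000010
  f'(1.895506) = -0.819034
  x_2 = 1.895506 - (-0.000010)/(-0.819034) = 1.895494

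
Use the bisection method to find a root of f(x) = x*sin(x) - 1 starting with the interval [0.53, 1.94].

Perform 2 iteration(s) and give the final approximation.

f(x) = x*sin(x) - 1
Initial interval: [0.53, 1.94]

Iteration 1:
  c_1 = (0.530000 + 1.940000)/2 = 1.235000
  f(c_1) = f(1.235000) = 0.166023
  f(a) × f(c) < 0, new interval: [0.530000, 1.235000]
Iteration 2:
  c_2 = (0.530000 + 1.235000)/2 = 0.882500
  f(c_2) = f(0.882500) = -0.318419
  f(a) × f(c) ≥ 0, new interval: [0.882500, 1.235000]

After 2 iteration(s), the approximation is c_2 = 0.882500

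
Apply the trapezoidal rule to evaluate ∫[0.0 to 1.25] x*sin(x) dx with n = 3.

f(x) = x*sin(x)
a = 0.0, b = 1.25, n = 3
h = (b - a)/n = 0.416667

Trapezoidal rule: (h/2)[f(x₀) + 2f(x₁) + 2f(x₂) + ... + f(xₙ)]

x_0 = 0.0000, f(x_0) = 0.000000, coefficient = 1
x_1 = 0.4167, f(x_1) = 0.168631, coefficient = 2
x_2 = 0.8333, f(x_2) = 0.616814, coefficient = 2
x_3 = 1.2500, f(x_3) = 1.186231, coefficient = 1

I ≈ (0.416667/2) × 2.757121 = 0.574400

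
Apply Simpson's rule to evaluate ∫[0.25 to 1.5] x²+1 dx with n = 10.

f(x) = x²+1
a = 0.25, b = 1.5, n = 10
h = (b - a)/n = 0.125000

Simpson's rule: (h/3)[f(x₀) + 4f(x₁) + 2f(x₂) + ... + f(xₙ)]

x_0 = 0.2500, f(x_0) = 1.062500, coefficient = 1
x_1 = 0.3750, f(x_1) = 1.140625, coefficient = 4
x_2 = 0.5000, f(x_2) = 1.250000, coefficient = 2
x_3 = 0.6250, f(x_3) = 1.390625, coefficient = 4
x_4 = 0.7500, f(x_4) = 1.562500, coefficient = 2
x_5 = 0.8750, f(x_5) = 1.765625, coefficient = 4
x_6 = 1.0000, f(x_6) = 2.000000, coefficient = 2
x_7 = 1.1250, f(x_7) = 2.265625, coefficient = 4
x_8 = 1.2500, f(x_8) = 2.562500, coefficient = 2
x_9 = 1.3750, f(x_9) = 2.890625, coefficient = 4
x_10 = 1.5000, f(x_10) = 3.250000, coefficient = 1

I ≈ (0.125000/3) × 56.875000 = 2.369792
Exact value: 2.369792
Error: 0.000000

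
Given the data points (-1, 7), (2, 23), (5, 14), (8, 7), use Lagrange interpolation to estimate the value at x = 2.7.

Lagrange interpolation formula:
P(x) = Σ yᵢ × Lᵢ(x)
where Lᵢ(x) = Π_{j≠i} (x - xⱼ)/(xᵢ - xⱼ)

L_0(2.7) = (2.7 - 2)/(-1 - 2) × (2.7 - 5)/(-1 - 5) × (2.7 - 8)/(-1 - 8) = -0.052673
L_1(2.7) = (2.7 - (-1))/(2 - (-1)) × (2.7 - 5)/(2 - 5) × (2.7 - 8)/(2 - 8) = 0.835241
L_2(2.7) = (2.7 - (-1))/(5 - (-1)) × (2.7 - 2)/(5 - 2) × (2.7 - 8)/(5 - 8) = 0.254204
L_3(2.7) = (2.7 - (-1))/(8 - (-1)) × (2.7 - 2)/(8 - 2) × (2.7 - 5)/(8 - 5) = -0.036772

P(2.7) = 7×L_0(2.7) + 23×L_1(2.7) + 14×L_2(2.7) + 7×L_3(2.7)
P(2.7) = 22.143278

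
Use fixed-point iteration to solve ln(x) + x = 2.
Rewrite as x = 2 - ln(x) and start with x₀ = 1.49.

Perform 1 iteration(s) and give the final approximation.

Equation: ln(x) + x = 2
Fixed-point form: x = 2 - ln(x)
x₀ = 1.49

x_1 = g(1.490000) = 1.601224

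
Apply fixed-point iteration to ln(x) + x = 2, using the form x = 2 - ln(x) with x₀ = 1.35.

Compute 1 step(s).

Equation: ln(x) + x = 2
Fixed-point form: x = 2 - ln(x)
x₀ = 1.35

x_1 = g(1.350000) = 1.699895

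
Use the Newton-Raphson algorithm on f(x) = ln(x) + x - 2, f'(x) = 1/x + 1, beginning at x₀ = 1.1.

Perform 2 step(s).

f(x) = ln(x) + x - 2
f'(x) = 1/x + 1
x₀ = 1.1

Newton-Raphson formula: x_{n+1} = x_n - f(x_n)/f'(x_n)

Iteration 1:
  f(1.100000) = -0.804690
  f'(1.100000) = 1.909091
  x_1 = 1.100000 - (-0.804690)/1.909091 = 1.521504
Iteration 2:
  f(1.521504) = -0.058796
  f'(1.521504) = 1.657244
  x_2 = 1.521504 - (-0.058796)/1.657244 = 1.556983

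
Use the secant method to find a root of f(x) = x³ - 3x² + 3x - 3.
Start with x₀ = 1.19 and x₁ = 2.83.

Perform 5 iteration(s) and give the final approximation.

f(x) = x³ - 3x² + 3x - 3
x₀ = 1.19, x₁ = 2.83

Secant formula: x_{n+1} = x_n - f(x_n)(x_n - x_{n-1})/(f(x_n) - f(x_{n-1}))

Iteration 1:
  f(1.190000) = -1.993141
  f(2.830000) = 4.128487
  x_2 = 2.830000 - 4.128487×(2.830000 - 1.190000)/(4.128487 - (-1.993141))
       = 1.723968
Iteration 2:
  f(2.830000) = 4.128487
  f(1.723968) = -1.620547
  x_3 = 1.723968 - (-1.620547)×(1.723968 - 2.830000)/(-1.620547 - 4.128487)
       = 2.035738
Iteration 3:
  f(1.723968) = -1.620547
  f(2.035738) = -0.888909
  x_4 = 2.035738 - (-0.888909)×(2.035738 - 1.723968)/(-0.888909 - (-1.620547))
       = 2.414525
Iteration 4:
  f(2.035738) = -0.888909
  f(2.414525) = 0.830298
  x_5 = 2.414525 - 0.830298×(2.414525 - 2.035738)/(0.830298 - (-0.888909))
       = 2.231588
Iteration 5:
  f(2.414525) = 0.830298
  f(2.231588) = -0.131914
  x_6 = 2.231588 - (-0.131914)×(2.231588 - 2.414525)/(-0.131914 - 0.830298)
       = 2.256668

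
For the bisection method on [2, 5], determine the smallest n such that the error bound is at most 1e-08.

We need (b-a)/2^n ≤ 1e-08
(5 - 2)/2^n ≤ 1e-08
3/2^n ≤ 1e-08
2^n ≥ 300000000
n ≥ log₂(300000000) = 28.16
n ≥ 29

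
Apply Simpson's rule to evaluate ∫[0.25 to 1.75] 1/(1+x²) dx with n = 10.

f(x) = 1/(1+x²)
a = 0.25, b = 1.75, n = 10
h = (b - a)/n = 0.150000

Simpson's rule: (h/3)[f(x₀) + 4f(x₁) + 2f(x₂) + ... + f(xₙ)]

x_0 = 0.2500, f(x_0) = 0.941176, coefficient = 1
x_1 = 0.4000, f(x_1) = 0.862069, coefficient = 4
x_2 = 0.5500, f(x_2) = 0.767754, coefficient = 2
x_3 = 0.7000, f(x_3) = 0.671141, coefficient = 4
x_4 = 0.8500, f(x_4) = 0.580552, coefficient = 2
x_5 = 1.0000, f(x_5) = 0.500000, coefficient = 4
x_6 = 1.1500, f(x_6) = 0.430571, coefficient = 2
x_7 = 1.3000, f(x_7) = 0.371747, coefficient = 4
x_8 = 1.4500, f(x_8) = 0.322321, coefficient = 2
x_9 = 1.6000, f(x_9) = 0.280899, coefficient = 4
x_10 = 1.7500, f(x_10) = 0.246154, coefficient = 1

I ≈ (0.150000/3) × 16.133148 = 0.806657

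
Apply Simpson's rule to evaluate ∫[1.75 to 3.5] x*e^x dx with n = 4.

f(x) = x*e^x
a = 1.75, b = 3.5, n = 4
h = (b - a)/n = 0.437500

Simpson's rule: (h/3)[f(x₀) + 4f(x₁) + 2f(x₂) + ... + f(xₙ)]

x_0 = 1.7500, f(x_0) = 10.070555, coefficient = 1
x_1 = 2.1875, f(x_1) = 19.496975, coefficient = 4
x_2 = 2.6250, f(x_2) = 36.237007, coefficient = 2
x_3 = 3.0625, f(x_3) = 65.479137, coefficient = 4
x_4 = 3.5000, f(x_4) = 115.904082, coefficient = 1

I ≈ (0.437500/3) × 538.353101 = 78.509827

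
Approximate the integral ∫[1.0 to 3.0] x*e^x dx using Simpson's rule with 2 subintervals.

f(x) = x*e^x
a = 1.0, b = 3.0, n = 2
h = (b - a)/n = 1.000000

Simpson's rule: (h/3)[f(x₀) + 4f(x₁) + 2f(x₂) + ... + f(xₙ)]

x_0 = 1.0000, f(x_0) = 2.718282, coefficient = 1
x_1 = 2.0000, f(x_1) = 14.778112, coefficient = 4
x_2 = 3.0000, f(x_2) = 60.256611, coefficient = 1

I ≈ (1.000000/3) × 122.087341 = 40.695780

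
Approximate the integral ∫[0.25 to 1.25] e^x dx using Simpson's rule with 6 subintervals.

f(x) = e^x
a = 0.25, b = 1.25, n = 6
h = (b - a)/n = 0.166667

Simpson's rule: (h/3)[f(x₀) + 4f(x₁) + 2f(x₂) + ... + f(xₙ)]

x_0 = 0.2500, f(x_0) = 1.284025, coefficient = 1
x_1 = 0.4167, f(x_1) = 1.516897, coefficient = 4
x_2 = 0.5833, f(x_2) = 1.792002, coefficient = 2
x_3 = 0.7500, f(x_3) = 2.117000, coefficient = 4
x_4 = 0.9167, f(x_4) = 2.500940, coefficient = 2
x_5 = 1.0833, f(x_5) = 2.954512, coefficient = 4
x_6 = 1.2500, f(x_6) = 3.490343, coefficient = 1

I ≈ (0.166667/3) × 39.713885 = 2.206327
Exact value: 2.206318
Error: 0.000009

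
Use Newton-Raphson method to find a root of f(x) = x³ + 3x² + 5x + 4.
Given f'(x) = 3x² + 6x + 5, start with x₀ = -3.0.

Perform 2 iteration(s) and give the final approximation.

f(x) = x³ + 3x² + 5x + 4
f'(x) = 3x² + 6x + 5
x₀ = -3.0

Newton-Raphson formula: x_{n+1} = x_n - f(x_n)/f'(x_n)

Iteration 1:
  f(-3.000000) = -11.000000
  f'(-3.000000) = 14.000000
  x_1 = -3.000000 - (-11.000000)/14.000000 = -2.214286
Iteration 2:
  f(-2.214286) = -3.219023
  f'(-2.214286) = 6.423469
  x_2 = -2.214286 - (-3.219023)/6.423469 = -1.713151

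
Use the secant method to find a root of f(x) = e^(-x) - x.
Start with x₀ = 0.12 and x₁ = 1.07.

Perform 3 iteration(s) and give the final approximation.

f(x) = e^(-x) - x
x₀ = 0.12, x₁ = 1.07

Secant formula: x_{n+1} = x_n - f(x_n)(x_n - x_{n-1})/(f(x_n) - f(x_{n-1}))

Iteration 1:
  f(0.120000) = 0.766920
  f(1.070000) = -0.726991
  x_2 = 1.070000 - (-0.726991)×(1.070000 - 0.120000)/(-0.726991 - 0.766920)
       = 0.607696
Iteration 2:
  f(1.070000) = -0.726991
  f(0.607696) = -0.063091
  x_3 = 0.607696 - (-0.063091)×(0.607696 - 1.070000)/(-0.063091 - (-0.726991))
       = 0.563762
Iteration 3:
  f(0.607696) = -0.063091
  f(0.563762) = 0.005302
  x_4 = 0.563762 - 0.005302×(0.563762 - 0.607696)/(0.005302 - (-0.063091))
       = 0.567168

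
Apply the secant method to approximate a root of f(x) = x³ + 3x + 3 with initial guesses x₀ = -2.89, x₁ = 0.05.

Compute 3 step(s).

f(x) = x³ + 3x + 3
x₀ = -2.89, x₁ = 0.05

Secant formula: x_{n+1} = x_n - f(x_n)(x_n - x_{n-1})/(f(x_n) - f(x_{n-1}))

Iteration 1:
  f(-2.890000) = -29.807569
  f(0.050000) = 3.150125
  x_2 = 0.050000 - 3.150125×(0.050000 - (-2.890000))/(3.150125 - (-29.807569))
       = -0.231008
Iteration 2:
  f(0.050000) = 3.150125
  f(-0.231008) = 2.294649
  x_3 = -0.231008 - 2.294649×(-0.231008 - 0.050000)/(2.294649 - 3.150125)
       = -0.984757
Iteration 3:
  f(-0.231008) = 2.294649
  f(-0.984757) = -0.909235
  x_4 = -0.984757 - (-0.909235)×(-0.984757 - (-0.231008))/(-0.909235 - 2.294649)
       = -0.770849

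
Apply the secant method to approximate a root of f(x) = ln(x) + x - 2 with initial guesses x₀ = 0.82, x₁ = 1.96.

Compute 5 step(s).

f(x) = ln(x) + x - 2
x₀ = 0.82, x₁ = 1.96

Secant formula: x_{n+1} = x_n - f(x_n)(x_n - x_{n-1})/(f(x_n) - f(x_{n-1}))

Iteration 1:
  f(0.820000) = -1.378451
  f(1.960000) = 0.632944
  x_2 = 1.960000 - 0.632944×(1.960000 - 0.820000)/(0.632944 - (-1.378451))
       = 1.601266
Iteration 2:
  f(1.960000) = 0.632944
  f(1.601266) = 0.072060
  x_3 = 1.601266 - 0.072060×(1.601266 - 1.960000)/(0.072060 - 0.632944)
       = 1.555177
Iteration 3:
  f(1.601266) = 0.072060
  f(1.555177) = -0.003234
  x_4 = 1.555177 - (-0.003234)×(1.555177 - 1.601266)/(-0.003234 - 0.072060)
       = 1.557156
Iteration 4:
  f(1.555177) = -0.003234
  f(1.557156) = 0.000018
  x_5 = 1.557156 - 0.000018×(1.557156 - 1.555177)/(0.000018 - (-0.003234))
       = 1.557146
Iteration 5:
  f(1.557156) = 0.000018
  f(1.557146) = 0.000000
  x_6 = 1.557146 - 0.000000×(1.557146 - 1.557156)/(0.000000 - 0.000018)
       = 1.557146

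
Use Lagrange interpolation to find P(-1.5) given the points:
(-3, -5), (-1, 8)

Lagrange interpolation formula:
P(x) = Σ yᵢ × Lᵢ(x)
where Lᵢ(x) = Π_{j≠i} (x - xⱼ)/(xᵢ - xⱼ)

L_0(-1.5) = (-1.5 - (-1))/(-3 - (-1)) = 0.250000
L_1(-1.5) = (-1.5 - (-3))/(-1 - (-3)) = 0.750000

P(-1.5) = (-5)×L_0(-1.5) + 8×L_1(-1.5)
P(-1.5) = 4.750000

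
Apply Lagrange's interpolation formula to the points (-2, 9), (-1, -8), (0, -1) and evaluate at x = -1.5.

Lagrange interpolation formula:
P(x) = Σ yᵢ × Lᵢ(x)
where Lᵢ(x) = Π_{j≠i} (x - xⱼ)/(xᵢ - xⱼ)

L_0(-1.5) = (-1.5 - (-1))/(-2 - (-1)) × (-1.5 - 0)/(-2 - 0) = 0.375000
L_1(-1.5) = (-1.5 - (-2))/(-1 - (-2)) × (-1.5 - 0)/(-1 - 0) = 0.750000
L_2(-1.5) = (-1.5 - (-2))/(0 - (-2)) × (-1.5 - (-1))/(0 - (-1)) = -0.125000

P(-1.5) = 9×L_0(-1.5) + (-8)×L_1(-1.5) + (-1)×L_2(-1.5)
P(-1.5) = -2.500000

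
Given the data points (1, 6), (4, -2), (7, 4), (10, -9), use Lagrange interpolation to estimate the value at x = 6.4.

Lagrange interpolation formula:
P(x) = Σ yᵢ × Lᵢ(x)
where Lᵢ(x) = Π_{j≠i} (x - xⱼ)/(xᵢ - xⱼ)

L_0(6.4) = (6.4 - 4)/(1 - 4) × (6.4 - 7)/(1 - 7) × (6.4 - 10)/(1 - 10) = -0.032000
L_1(6.4) = (6.4 - 1)/(4 - 1) × (6.4 - 7)/(4 - 7) × (6.4 - 10)/(4 - 10) = 0.216000
L_2(6.4) = (6.4 - 1)/(7 - 1) × (6.4 - 4)/(7 - 4) × (6.4 - 10)/(7 - 10) = 0.864000
L_3(6.4) = (6.4 - 1)/(10 - 1) × (6.4 - 4)/(10 - 4) × (6.4 - 7)/(10 - 7) = -0.048000

P(6.4) = 6×L_0(6.4) + (-2)×L_1(6.4) + 4×L_2(6.4) + (-9)×L_3(6.4)
P(6.4) = 3.264000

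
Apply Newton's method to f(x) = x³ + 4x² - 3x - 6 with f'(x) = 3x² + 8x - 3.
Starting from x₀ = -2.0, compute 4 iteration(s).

f(x) = x³ + 4x² - 3x - 6
f'(x) = 3x² + 8x - 3
x₀ = -2.0

Newton-Raphson formula: x_{n+1} = x_n - f(x_n)/f'(x_n)

Iteration 1:
  f(-2.000000) = 8.000000
  f'(-2.000000) = -7.000000
  x_1 = -2.000000 - 8.000000/(-7.000000) = -0.857143
Iteration 2:
  f(-0.857143) = -1.119534
  f'(-0.857143) = -7.653061
  x_2 = -0.857143 - (-1.119534)/(-7.653061) = -1.003429
Iteration 3:
  f(-1.003429) = 0.027440
  f'(-1.003429) = -8.006822
  x_3 = -1.003429 - 0.027440/(-8.006822) = -1.000001
Iteration 4:
  f(-1.000001) = 0.000012
  f'(-1.000001) = -8.000003
  x_4 = -1.000001 - 0.000012/(-8.000003) = -1.000000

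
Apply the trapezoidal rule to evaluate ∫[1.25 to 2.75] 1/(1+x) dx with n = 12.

f(x) = 1/(1+x)
a = 1.25, b = 2.75, n = 12
h = (b - a)/n = 0.125000

Trapezoidal rule: (h/2)[f(x₀) + 2f(x₁) + 2f(x₂) + ... + f(xₙ)]

x_0 = 1.2500, f(x_0) = 0.444444, coefficient = 1
x_1 = 1.3750, f(x_1) = 0.421053, coefficient = 2
x_2 = 1.5000, f(x_2) = 0.400000, coefficient = 2
x_3 = 1.6250, f(x_3) = 0.380952, coefficient = 2
x_4 = 1.7500, f(x_4) = 0.363636, coefficient = 2
x_5 = 1.8750, f(x_5) = 0.347826, coefficient = 2
x_6 = 2.0000, f(x_6) = 0.333333, coefficient = 2
x_7 = 2.1250, f(x_7) = 0.320000, coefficient = 2
x_8 = 2.2500, f(x_8) = 0.307692, coefficient = 2
x_9 = 2.3750, f(x_9) = 0.296296, coefficient = 2
x_10 = 2.5000, f(x_10) = 0.285714, coefficient = 2
x_11 = 2.6250, f(x_11) = 0.275862, coefficient = 2
x_12 = 2.7500, f(x_12) = 0.266667, coefficient = 1

I ≈ (0.125000/2) × 8.175843 = 0.510990
Exact value: 0.510826
Error: 0.000165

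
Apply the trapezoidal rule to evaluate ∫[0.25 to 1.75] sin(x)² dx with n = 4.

f(x) = sin(x)²
a = 0.25, b = 1.75, n = 4
h = (b - a)/n = 0.375000

Trapezoidal rule: (h/2)[f(x₀) + 2f(x₁) + 2f(x₂) + ... + f(xₙ)]

x_0 = 0.2500, f(x_0) = 0.061209, coefficient = 1
x_1 = 0.6250, f(x_1) = 0.342339, coefficient = 2
x_2 = 1.0000, f(x_2) = 0.708073, coefficient = 2
x_3 = 1.3750, f(x_3) = 0.962151, coefficient = 2
x_4 = 1.7500, f(x_4) = 0.968228, coefficient = 1

I ≈ (0.375000/2) × 5.054564 = 0.947731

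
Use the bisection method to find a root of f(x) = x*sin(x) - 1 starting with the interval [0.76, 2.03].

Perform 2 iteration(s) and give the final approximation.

f(x) = x*sin(x) - 1
Initial interval: [0.76, 2.03]

Iteration 1:
  c_1 = (0.760000 + 2.030000)/2 = 1.395000
  f(c_1) = f(1.395000) = 0.373500
  f(a) × f(c) < 0, new interval: [0.760000, 1.395000]
Iteration 2:
  c_2 = (0.760000 + 1.395000)/2 = 1.077500
  f(c_2) = f(1.077500) = -0.050963
  f(a) × f(c) ≥ 0, new interval: [1.077500, 1.395000]

After 2 iteration(s), the approximation is c_2 = 1.077500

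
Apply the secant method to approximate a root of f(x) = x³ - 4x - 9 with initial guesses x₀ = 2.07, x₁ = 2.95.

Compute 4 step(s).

f(x) = x³ - 4x - 9
x₀ = 2.07, x₁ = 2.95

Secant formula: x_{n+1} = x_n - f(x_n)(x_n - x_{n-1})/(f(x_n) - f(x_{n-1}))

Iteration 1:
  f(2.070000) = -8.410257
  f(2.950000) = 4.872375
  x_2 = 2.950000 - 4.872375×(2.950000 - 2.070000)/(4.872375 - (-8.410257))
       = 2.627196
Iteration 2:
  f(2.950000) = 4.872375
  f(2.627196) = -1.375464
  x_3 = 2.627196 - (-1.375464)×(2.627196 - 2.950000)/(-1.375464 - 4.872375)
       = 2.698261
Iteration 3:
  f(2.627196) = -1.375464
  f(2.698261) = -0.148047
  x_4 = 2.698261 - (-0.148047)×(2.698261 - 2.627196)/(-0.148047 - (-1.375464))
       = 2.706833
Iteration 4:
  f(2.698261) = -0.148047
  f(2.706833) = 0.005483
  x_5 = 2.706833 - 0.005483×(2.706833 - 2.698261)/(0.005483 - (-0.148047))
       = 2.706527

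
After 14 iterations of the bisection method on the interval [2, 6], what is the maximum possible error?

Bisection error bound: |error| ≤ (b-a)/2^n
|error| ≤ (6 - 2)/2^14 = 4/2^14
|error| ≤ 0.0002441406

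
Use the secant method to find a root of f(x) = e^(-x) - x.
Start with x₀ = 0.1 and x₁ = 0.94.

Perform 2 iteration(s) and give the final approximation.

f(x) = e^(-x) - x
x₀ = 0.1, x₁ = 0.94

Secant formula: x_{n+1} = x_n - f(x_n)(x_n - x_{n-1})/(f(x_n) - f(x_{n-1}))

Iteration 1:
  f(0.100000) = 0.804837
  f(0.940000) = -0.549372
  x_2 = 0.940000 - (-0.549372)×(0.940000 - 0.100000)/(-0.549372 - 0.804837)
       = 0.599231
Iteration 2:
  f(0.940000) = -0.549372
  f(0.599231) = -0.049997
  x_3 = 0.599231 - (-0.049997)×(0.599231 - 0.940000)/(-0.049997 - (-0.549372))
       = 0.565113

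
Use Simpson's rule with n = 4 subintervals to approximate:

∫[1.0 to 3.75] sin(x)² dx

f(x) = sin(x)²
a = 1.0, b = 3.75, n = 4
h = (b - a)/n = 0.687500

Simpson's rule: (h/3)[f(x₀) + 4f(x₁) + 2f(x₂) + ... + f(xₙ)]

x_0 = 1.0000, f(x_0) = 0.708073, coefficient = 1
x_1 = 1.6875, f(x_1) = 0.986442, coefficient = 4
x_2 = 2.3750, f(x_2) = 0.481199, coefficient = 2
x_3 = 3.0625, f(x_3) = 0.006243, coefficient = 4
x_4 = 3.7500, f(x_4) = 0.326682, coefficient = 1

I ≈ (0.687500/3) × 5.967892 = 1.367642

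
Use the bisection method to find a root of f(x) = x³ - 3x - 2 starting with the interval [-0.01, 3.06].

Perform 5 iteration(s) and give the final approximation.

f(x) = x³ - 3x - 2
Initial interval: [-0.01, 3.06]

Iteration 1:
  c_1 = (-0.010000 + 3.060000)/2 = 1.525000
  f(c_1) = f(1.525000) = -3.028422
  f(a) × f(c) ≥ 0, new interval: [1.525000, 3.060000]
Iteration 2:
  c_2 = (1.525000 + 3.060000)/2 = 2.292500
  f(c_2) = f(2.292500) = 3.170863
  f(a) × f(c) < 0, new interval: [1.525000, 2.292500]
Iteration 3:
  c_3 = (1.525000 + 2.292500)/2 = 1.908750
  f(c_3) = f(1.908750) = -0.772050
  f(a) × f(c) ≥ 0, new interval: [1.908750, 2.292500]
Iteration 4:
  c_4 = (1.908750 + 2.292500)/2 = 2.100625
  f(c_4) = f(2.100625) = 0.967396
  f(a) × f(c) < 0, new interval: [1.908750, 2.100625]
Iteration 5:
  c_5 = (1.908750 + 2.100625)/2 = 2.004688
  f(c_5) = f(2.004688) = 0.042319
  f(a) × f(c) < 0, new interval: [1.908750, 2.004688]

After 5 iteration(s), the approximation is c_5 = 2.004688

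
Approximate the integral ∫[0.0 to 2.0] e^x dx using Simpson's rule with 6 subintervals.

f(x) = e^x
a = 0.0, b = 2.0, n = 6
h = (b - a)/n = 0.333333

Simpson's rule: (h/3)[f(x₀) + 4f(x₁) + 2f(x₂) + ... + f(xₙ)]

x_0 = 0.0000, f(x_0) = 1.000000, coefficient = 1
x_1 = 0.3333, f(x_1) = 1.395612, coefficient = 4
x_2 = 0.6667, f(x_2) = 1.947734, coefficient = 2
x_3 = 1.0000, f(x_3) = 2.718282, coefficient = 4
x_4 = 1.3333, f(x_4) = 3.793668, coefficient = 2
x_5 = 1.6667, f(x_5) = 5.294490, coefficient = 4
x_6 = 2.0000, f(x_6) = 7.389056, coefficient = 1

I ≈ (0.333333/3) × 57.505397 = 6.389489
Exact value: 6.389056
Error: 0.000432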